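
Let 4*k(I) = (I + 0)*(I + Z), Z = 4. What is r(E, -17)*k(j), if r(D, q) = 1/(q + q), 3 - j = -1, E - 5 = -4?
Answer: -4/17 ≈ -0.23529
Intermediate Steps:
E = 1 (E = 5 - 4 = 1)
j = 4 (j = 3 - 1*(-1) = 3 + 1 = 4)
k(I) = I*(4 + I)/4 (k(I) = ((I + 0)*(I + 4))/4 = (I*(4 + I))/4 = I*(4 + I)/4)
r(D, q) = 1/(2*q)
r(E, -17)*k(j) = ((½)/(-17))*((¼)*4*(4 + 4)) = ((½)*(-1/17))*((¼)*4*8) = -1/34*8 = -4/17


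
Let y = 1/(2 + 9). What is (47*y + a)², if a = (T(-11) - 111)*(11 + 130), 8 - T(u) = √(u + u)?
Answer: 25453083214/121 + 45037092*I*√22/11 ≈ 2.1036e+8 + 1.9204e+7*I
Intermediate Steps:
T(u) = 8 - √2*√u (T(u) = 8 - √(u + u) = 8 - √(2*u) = 8 - √2*√u)
a = -14523 - 141*I*√22 (a = ((8 - √2*√(-11)) - 111)*(11 + 130) = ((8 - √2*I*√11) - 111)*141 = ((8 - I*√22) - 111)*141 = (-103 - I*√22)*141 = -14523 - 141*I*√22 ≈ -14523.0 - 661.35*I)
y = 1/11 ≈ 0.090909
(47*y + a)² = (47*(1/11) + (-14523 - 141*I*√22))² = (47/11 + (-14523 - 141*I*√22))² = (-159706/11 - 141*I*√22)²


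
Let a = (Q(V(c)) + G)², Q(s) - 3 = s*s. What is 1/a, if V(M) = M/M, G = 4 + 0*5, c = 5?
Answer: 1/64 ≈ 0.015625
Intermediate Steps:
G = 4 (G = 4 + 0 = 4)
V(M) = 1
Q(s) = 3 + s² (Q(s) = 3 + s*s = 3 + s²)
a = 64 (a = ((3 + 1²) + 4)² = ((3 + 1) + 4)² = (4 + 4)² = 8² = 64)
1/a = 1/64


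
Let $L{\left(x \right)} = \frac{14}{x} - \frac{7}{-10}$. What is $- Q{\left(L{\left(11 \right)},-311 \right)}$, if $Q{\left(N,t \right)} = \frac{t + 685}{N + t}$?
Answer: $\frac{41140}{33993} \approx 1.2102$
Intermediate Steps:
$L{\left(x \right)} = \frac{7}{10} + \frac{14}{x}$ ($L{\left(x \right)} = \frac{14}{x} - - \frac{7}{10} = \frac{14}{x} + \frac{7}{10} = \frac{7}{10} + \frac{14}{x}$)
$Q{\left(N,t \right)} = \frac{685 + t}{N + t}$
$- Q{\left(L{\left(11 \right)},-311 \right)} = - \frac{685 - 311}{\left(\frac{7}{10} + \frac{14}{11}\right) - 311} = - \frac{374}{\left(\frac{7}{10} + 14 \cdot \frac{1}{11}\right) - 311} = - \frac{374}{\left(\frac{7}{10} + \frac{14}{11}\right) - 311} = - \frac{374}{\frac{217}{110} - 311} = - \frac{374}{- \frac{33993}{110}} = - \frac{\left(-110\right) 374}{33993} = \left(-1\right) \left(- \frac{41140}{33993}\right) = \frac{41140}{33993}$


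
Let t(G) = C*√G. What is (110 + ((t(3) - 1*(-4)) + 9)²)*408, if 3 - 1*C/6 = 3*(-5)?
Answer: 14390568 + 1145664*√3 ≈ 1.6375e+7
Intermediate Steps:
C = 108 (C = 18 - 18*(-5) = 18 - 6*(-15) = 18 + 90 = 108)
t(G) = 108*√G
(110 + ((t(3) - 1*(-4)) + 9)²)*408 = (110 + ((108*√3 - 1*(-4)) + 9)²)*408 = (110 + ((108*√3 + 4) + 9)²)*408 = (110 + ((4 + 108*√3) + 9)²)*408 = (110 + (13 + 108*√3)²)*408 = 44880 + 408*(13 + 108*√3)²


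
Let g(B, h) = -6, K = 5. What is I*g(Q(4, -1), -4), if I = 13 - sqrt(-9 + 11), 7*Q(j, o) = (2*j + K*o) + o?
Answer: -78 + 6*sqrt(2) ≈ -69.515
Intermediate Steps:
Q(j, o) = 2*j/7 + 6*o/7 (Q(j, o) = ((2*j + 5*o) + o)/7 = (2*j + 6*o)/7 = 2*j/7 + 6*o/7)
I = 13 - sqrt(2) ≈ 11.586
I*g(Q(4, -1), -4) = (13 - sqrt(2))*(-6) = -78 + 6*sqrt(2)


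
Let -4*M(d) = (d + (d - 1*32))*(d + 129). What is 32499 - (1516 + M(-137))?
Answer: 31595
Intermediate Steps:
M(d) = -(-32 + 2*d)*(129 + d)/4 (M(d) = -(d + (d - 1*32))*(d + 129)/4 = -(d + (d - 32))*(129 + d)/4 = -(d + (-32 + d))*(129 + d)/4 = -(-32 + 2*d)*(129 + d)/4)
32499 - (1516 + M(-137)) = 32499 - (1516 + (1032 - 113/2*(-137) - 1/2*(-137)**2)) = 32499 - (1516 + (1032 + 15481/2 - 1/2*18769)) = 32499 - (1516 + (1032 + 15481/2 - 18769/2)) = 32499 - (1516 - 612) = 32499 - 1*904 = 32499 - 904 = 31595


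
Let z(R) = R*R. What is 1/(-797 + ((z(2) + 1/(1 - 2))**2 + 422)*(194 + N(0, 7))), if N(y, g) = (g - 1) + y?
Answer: 1/85403 ≈ 1.1709e-5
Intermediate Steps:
z(R) = R**2
N(y, g) = -1 + g + y (N(y, g) = (-1 + g) + y = -1 + g + y)
1/(-797 + ((z(2) + 1/(1 - 2))**2 + 422)*(194 + N(0, 7))) = 1/(-797 + ((2**2 + 1/(1 - 2))**2 + 422)*(194 + (-1 + 7 + 0))) = 1/(-797 + ((4 + 1/(-1))**2 + 422)*(194 + 6)) = 1/(-797 + ((4 - 1)**2 + 422)*200) = 1/(-797 + (3**2 + 422)*200) = 1/(-797 + (9 + 422)*200) = 1/(-797 + 431*200) = 1/(-797 + 86200) = 1/85403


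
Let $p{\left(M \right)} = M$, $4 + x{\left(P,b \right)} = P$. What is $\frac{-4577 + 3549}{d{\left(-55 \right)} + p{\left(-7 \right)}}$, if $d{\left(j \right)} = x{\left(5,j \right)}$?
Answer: $\frac{514}{3} \approx 171.33$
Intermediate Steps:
$x{\left(P,b \right)} = -4 + P$
$d{\left(j \right)} = 1$ ($d{\left(j \right)} = -4 + 5 = 1$)
$\frac{-4577 + 3549}{d{\left(-55 \right)} + p{\left(-7 \right)}} = \frac{-4577 + 3549}{1 - 7} = - \frac{1028}{-6} = \left(-1028\right) \left(- \frac{1}{6}\right) = \frac{514}{3}$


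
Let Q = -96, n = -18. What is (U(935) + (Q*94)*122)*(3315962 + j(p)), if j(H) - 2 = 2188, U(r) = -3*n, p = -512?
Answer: -3652867264848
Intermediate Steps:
U(r) = 54 (U(r) = -3*(-18) = 54)
j(H) = 2190 (j(H) = 2 + 2188 = 2190)
(U(935) + (Q*94)*122)*(3315962 + j(p)) = (54 - 96*94*122)*(3315962 + 2190) = (54 - 9024*122)*3318152 = (54 - 1100928)*3318152 = -1100874*3318152 = -3652867264848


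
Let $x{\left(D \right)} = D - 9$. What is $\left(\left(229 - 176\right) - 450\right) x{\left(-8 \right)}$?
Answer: $6749$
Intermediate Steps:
$x{\left(D \right)} = -9 + D$
$\left(\left(229 - 176\right) - 450\right) x{\left(-8 \right)} = \left(\left(229 - 176\right) - 450\right) \left(-9 - 8\right) = \left(\left(229 - 176\right) - 450\right) \left(-17\right) = \left(53 - 450\right) \left(-17\right) = \left(-397\right) \left(-17\right) = 6749$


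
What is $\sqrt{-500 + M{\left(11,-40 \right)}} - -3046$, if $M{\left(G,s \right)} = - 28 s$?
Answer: $3046 + 2 \sqrt{155} \approx 3070.9$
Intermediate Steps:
$\sqrt{-500 + M{\left(11,-40 \right)}} - -3046 = \sqrt{-500 - -1120} - -3046 = \sqrt{-500 + 1120} + 3046 = \sqrt{620} + 3046 = 2 \sqrt{155} + 3046 = 3046 + 2 \sqrt{155}$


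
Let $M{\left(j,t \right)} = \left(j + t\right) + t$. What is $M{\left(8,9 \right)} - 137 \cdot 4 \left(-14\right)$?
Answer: $7698$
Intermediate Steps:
$M{\left(j,t \right)} = j + 2 t$
$M{\left(8,9 \right)} - 137 \cdot 4 \left(-14\right) = \left(8 + 2 \cdot 9\right) - 137 \cdot 4 \left(-14\right) = \left(8 + 18\right) - -7672 = 26 + 7672 = 7698$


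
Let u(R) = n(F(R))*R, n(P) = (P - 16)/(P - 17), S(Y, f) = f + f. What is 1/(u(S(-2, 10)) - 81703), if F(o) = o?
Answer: -3/245029 ≈ -1.2243e-5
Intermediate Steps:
S(Y, f) = 2*f
n(P) = (-16 + P)/(-17 + P)
u(R) = R*(-16 + R)/(-17 + R) (u(R) = ((-16 + R)/(-17 + R))*R = R*(-16 + R)/(-17 + R))
1/(u(S(-2, 10)) - 81703) = 1/((2*10)*(-16 + 2*10)/(-17 + 2*10) - 81703) = 1/(20*(-16 + 20)/(-17 + 20) - 81703) = 1/(20*4/3 - 81703) = 1/(20*(⅓)*4 - 81703) = 1/(80/3 - 81703) = 1/(-245029/3) = -3/245029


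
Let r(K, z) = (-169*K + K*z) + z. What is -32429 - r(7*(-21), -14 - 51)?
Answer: -66762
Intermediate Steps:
r(K, z) = z - 169*K + K*z
-32429 - r(7*(-21), -14 - 51) = -32429 - ((-14 - 51) - 1183*(-21) + (7*(-21))*(-14 - 51)) = -32429 - (-65 - 169*(-147) - 147*(-65)) = -32429 - (-65 + 24843 + 9555) = -32429 - 1*34333 = -32429 - 34333 = -66762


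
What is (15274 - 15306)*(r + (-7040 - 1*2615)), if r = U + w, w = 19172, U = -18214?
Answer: 278304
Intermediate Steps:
r = 958 (r = -18214 + 19172 = 958)
(15274 - 15306)*(r + (-7040 - 1*2615)) = (15274 - 15306)*(958 + (-7040 - 1*2615)) = -32*(958 + (-7040 - 2615)) = -32*(958 - 9655) = -32*(-8697) = 278304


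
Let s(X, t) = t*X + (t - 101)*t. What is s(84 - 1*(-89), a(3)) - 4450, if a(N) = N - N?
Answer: -4450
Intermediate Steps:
a(N) = 0
s(X, t) = X*t + t*(-101 + t) (s(X, t) = X*t + (-101 + t)*t = X*t + t*(-101 + t))
s(84 - 1*(-89), a(3)) - 4450 = 0*(-101 + (84 - 1*(-89)) + 0) - 4450 = 0*(-101 + (84 + 89) + 0) - 4450 = 0*(-101 + 173 + 0) - 4450 = 0*72 - 4450 = 0 - 4450 = -4450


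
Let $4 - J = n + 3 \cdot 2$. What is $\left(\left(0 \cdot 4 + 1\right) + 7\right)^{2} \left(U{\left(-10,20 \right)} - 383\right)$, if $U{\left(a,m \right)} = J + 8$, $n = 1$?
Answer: $-24192$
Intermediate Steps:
$J = -3$ ($J = 4 - \left(1 + 3 \cdot 2\right) = 4 - \left(1 + 6\right) = 4 - 7 = -3$)
$U{\left(a,m \right)} = 5$ ($U{\left(a,m \right)} = -3 + 8 = 5$)
$\left(\left(0 \cdot 4 + 1\right) + 7\right)^{2} \left(U{\left(-10,20 \right)} - 383\right) = \left(\left(0 \cdot 4 + 1\right) + 7\right)^{2} \left(5 - 383\right) = \left(\left(0 + 1\right) + 7\right)^{2} \left(-378\right) = \left(1 + 7\right)^{2} \left(-378\right) = 8^{2} \left(-378\right) = 64 \left(-378\right) = -24192$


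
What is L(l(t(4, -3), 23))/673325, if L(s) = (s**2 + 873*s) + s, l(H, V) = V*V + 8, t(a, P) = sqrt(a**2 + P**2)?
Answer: 757707/673325 ≈ 1.1253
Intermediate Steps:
t(a, P) = sqrt(P**2 + a**2)
l(H, V) = 8 + V**2 (l(H, V) = V**2 + 8 = 8 + V**2)
L(s) = s**2 + 874*s
L(l(t(4, -3), 23))/673325 = ((8 + 23**2)*(874 + (8 + 23**2)))/673325 = ((8 + 529)*(874 + (8 + 529)))*(1/673325) = (537*(874 + 537))*(1/673325) = (537*1411)*(1/673325) = 757707*(1/673325) = 757707/673325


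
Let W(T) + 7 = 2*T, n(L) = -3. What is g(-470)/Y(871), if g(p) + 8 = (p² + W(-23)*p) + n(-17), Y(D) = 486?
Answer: 27311/54 ≈ 505.76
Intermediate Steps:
W(T) = -7 + 2*T
g(p) = -11 + p² - 53*p (g(p) = -8 + ((p² + (-7 + 2*(-23))*p) - 3) = -8 + ((p² + (-7 - 46)*p) - 3) = -8 + ((p² - 53*p) - 3) = -8 + (-3 + p² - 53*p) = -11 + p² - 53*p)
g(-470)/Y(871) = (-11 + (-470)² - 53*(-470))/486 = (-11 + 220900 + 24910)*(1/486) = 245799*(1/486) = 27311/54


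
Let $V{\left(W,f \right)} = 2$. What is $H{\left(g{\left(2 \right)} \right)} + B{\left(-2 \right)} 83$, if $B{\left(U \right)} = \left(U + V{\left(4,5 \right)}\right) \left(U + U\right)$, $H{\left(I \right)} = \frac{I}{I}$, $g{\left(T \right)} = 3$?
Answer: $1$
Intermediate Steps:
$H{\left(I \right)} = 1$
$B{\left(U \right)} = 2 U \left(2 + U\right)$ ($B{\left(U \right)} = \left(U + 2\right) \left(U + U\right) = \left(2 + U\right) 2 U = 2 U \left(2 + U\right)$)
$H{\left(g{\left(2 \right)} \right)} + B{\left(-2 \right)} 83 = 1 + 2 \left(-2\right) \left(2 - 2\right) 83 = 1 + 2 \left(-2\right) 0 \cdot 83 = 1 + 0 \cdot 83 = 1 + 0 = 1$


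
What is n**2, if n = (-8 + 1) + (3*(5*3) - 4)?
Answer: 1156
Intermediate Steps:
n = 34 (n = -7 + (3*15 - 4) = -7 + (45 - 4) = -7 + 41 = 34)
n**2 = 34**2 = 1156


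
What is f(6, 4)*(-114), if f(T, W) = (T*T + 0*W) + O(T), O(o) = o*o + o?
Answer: -8892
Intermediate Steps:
O(o) = o + o² (O(o) = o² + o = o + o²)
f(T, W) = T² + T*(1 + T) (f(T, W) = (T*T + 0*W) + T*(1 + T) = (T² + 0) + T*(1 + T) = T² + T*(1 + T))
f(6, 4)*(-114) = (6*(1 + 2*6))*(-114) = (6*(1 + 12))*(-114) = (6*13)*(-114) = 78*(-114) = -8892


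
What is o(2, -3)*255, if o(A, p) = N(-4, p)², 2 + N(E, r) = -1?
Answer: 2295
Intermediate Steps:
N(E, r) = -3 (N(E, r) = -2 - 1 = -3)
o(A, p) = 9 (o(A, p) = (-3)² = 9)
o(2, -3)*255 = 9*255 = 2295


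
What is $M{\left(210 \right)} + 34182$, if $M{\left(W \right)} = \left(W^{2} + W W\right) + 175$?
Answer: $122557$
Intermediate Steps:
$M{\left(W \right)} = 175 + 2 W^{2}$ ($M{\left(W \right)} = \left(W^{2} + W^{2}\right) + 175 = 2 W^{2} + 175 = 175 + 2 W^{2}$)
$M{\left(210 \right)} + 34182 = \left(175 + 2 \cdot 210^{2}\right) + 34182 = \left(175 + 2 \cdot 44100\right) + 34182 = \left(175 + 88200\right) + 34182 = 88375 + 34182 = 122557$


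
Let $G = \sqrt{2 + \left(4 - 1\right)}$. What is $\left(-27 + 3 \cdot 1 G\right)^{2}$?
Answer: $774 - 162 \sqrt{5} \approx 411.76$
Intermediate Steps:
$G = \sqrt{5}$ ($G = \sqrt{2 + 3} = \sqrt{5} \approx 2.2361$)
$\left(-27 + 3 \cdot 1 G\right)^{2} = \left(-27 + 3 \cdot 1 \sqrt{5}\right)^{2} = \left(-27 + 3 \sqrt{5}\right)^{2}$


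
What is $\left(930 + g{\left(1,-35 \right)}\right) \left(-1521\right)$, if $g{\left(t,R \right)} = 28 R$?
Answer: $76050$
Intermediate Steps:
$\left(930 + g{\left(1,-35 \right)}\right) \left(-1521\right) = \left(930 + 28 \left(-35\right)\right) \left(-1521\right) = \left(930 - 980\right) \left(-1521\right) = \left(-50\right) \left(-1521\right) = 76050$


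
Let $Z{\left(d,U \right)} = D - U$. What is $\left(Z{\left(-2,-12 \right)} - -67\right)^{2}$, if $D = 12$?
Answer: $8281$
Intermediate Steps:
$Z{\left(d,U \right)} = 12 - U$
$\left(Z{\left(-2,-12 \right)} - -67\right)^{2} = \left(\left(12 - -12\right) - -67\right)^{2} = \left(\left(12 + 12\right) + 67\right)^{2} = \left(24 + 67\right)^{2} = 91^{2} = 8281$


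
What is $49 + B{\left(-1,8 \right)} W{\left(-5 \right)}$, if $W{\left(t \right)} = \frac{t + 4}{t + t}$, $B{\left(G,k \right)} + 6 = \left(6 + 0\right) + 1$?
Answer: $\frac{491}{10} \approx 49.1$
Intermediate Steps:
$B{\left(G,k \right)} = 1$ ($B{\left(G,k \right)} = -6 + \left(\left(6 + 0\right) + 1\right) = -6 + \left(6 + 1\right) = -6 + 7 = 1$)
$W{\left(t \right)} = \frac{4 + t}{2 t}$
$49 + B{\left(-1,8 \right)} W{\left(-5 \right)} = 49 + 1 \frac{4 - 5}{2 \left(-5\right)} = 49 + 1 \cdot \frac{1}{2} \left(- \frac{1}{5}\right) \left(-1\right) = 49 + 1 \cdot \frac{1}{10} = 49 + \frac{1}{10} = \frac{491}{10}$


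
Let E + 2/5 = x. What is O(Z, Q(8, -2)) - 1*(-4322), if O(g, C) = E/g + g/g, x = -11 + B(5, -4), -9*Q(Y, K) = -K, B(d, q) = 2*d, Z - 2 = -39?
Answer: 799762/185 ≈ 4323.0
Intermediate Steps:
Z = -37 (Z = 2 - 39 = -37)
Q(Y, K) = K/9 (Q(Y, K) = -(-1)*K/9 = K/9)
x = -1 (x = -11 + 2*5 = -11 + 10 = -1)
E = -7/5 (E = -2/5 - 1 = -7/5 ≈ -1.4000)
O(g, C) = 1 - 7/(5*g) (O(g, C) = -7/(5*g) + g/g = -7/(5*g) + 1 = 1 - 7/(5*g))
O(Z, Q(8, -2)) - 1*(-4322) = (-7/5 - 37)/(-37) - 1*(-4322) = -1/37*(-192/5) + 4322 = 192/185 + 4322 = 799762/185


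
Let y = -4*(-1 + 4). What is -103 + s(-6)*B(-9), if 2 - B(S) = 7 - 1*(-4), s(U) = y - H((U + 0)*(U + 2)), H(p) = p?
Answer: 221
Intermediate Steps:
y = -12 (y = -4*3 = -12)
s(U) = -12 - U*(2 + U) (s(U) = -12 - (U + 0)*(U + 2) = -12 - U*(2 + U))
B(S) = -9 (B(S) = 2 - (7 - 1*(-4)) = 2 - (7 + 4) = 2 - 1*11 = 2 - 11 = -9)
-103 + s(-6)*B(-9) = -103 + (-12 - 1*(-6)*(2 - 6))*(-9) = -103 + (-12 - 1*(-6)*(-4))*(-9) = -103 + (-12 - 24)*(-9) = -103 - 36*(-9) = -103 + 324 = 221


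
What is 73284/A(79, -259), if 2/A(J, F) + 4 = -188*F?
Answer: 1784025696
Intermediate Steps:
A(J, F) = 2/(-4 - 188*F)
73284/A(79, -259) = 73284/((-1/(2 + 94*(-259)))) = 73284/((-1/(2 - 24346))) = 73284/((-1/(-24344))) = 73284/((-1*(-1/24344))) = 73284/(1/24344) = 73284*24344 = 1784025696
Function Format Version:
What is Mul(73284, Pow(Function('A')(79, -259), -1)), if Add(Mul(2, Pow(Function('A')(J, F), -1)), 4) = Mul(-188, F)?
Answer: 1784025696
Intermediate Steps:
Function('A')(J, F) = Mul(2, Pow(Add(-4, Mul(-188, F)), -1))
Mul(73284, Pow(Function('A')(79, -259), -1)) = Mul(73284, Pow(Mul(-1, Pow(Add(2, Mul(94, -259)), -1)), -1)) = Mul(73284, Pow(Mul(-1, Pow(Add(2, -24346), -1)), -1)) = Mul(73284, Pow(Mul(-1, Pow(-24344, -1)), -1)) = Mul(73284, Pow(Mul(-1, Rational(-1, 24344)), -1)) = Mul(73284, Pow(Rational(1, 24344), -1)) = Mul(73284, 24344) = 1784025696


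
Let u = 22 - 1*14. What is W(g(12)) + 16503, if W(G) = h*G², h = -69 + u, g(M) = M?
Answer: 7719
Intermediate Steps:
u = 8 (u = 22 - 14 = 8)
h = -61 (h = -69 + 8 = -61)
W(G) = -61*G²
W(g(12)) + 16503 = -61*12² + 16503 = -61*144 + 16503 = -8784 + 16503 = 7719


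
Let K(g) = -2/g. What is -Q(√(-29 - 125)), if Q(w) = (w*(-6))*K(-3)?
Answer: 4*I*√154 ≈ 49.639*I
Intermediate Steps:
Q(w) = -4*w (Q(w) = (w*(-6))*(-2/(-3)) = (-6*w)*(-2*(-⅓)) = -6*w*(⅔) = -4*w)
-Q(√(-29 - 125)) = -(-4)*√(-29 - 125) = -(-4)*√(-154) = -(-4)*I*√154 = 4*I*√154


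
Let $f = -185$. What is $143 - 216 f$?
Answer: $40103$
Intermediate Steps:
$143 - 216 f = 143 - -39960 = 143 + 39960 = 40103$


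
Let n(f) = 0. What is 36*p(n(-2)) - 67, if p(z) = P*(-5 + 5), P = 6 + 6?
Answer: -67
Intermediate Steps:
P = 12
p(z) = 0 (p(z) = 12*(-5 + 5) = 12*0 = 0)
36*p(n(-2)) - 67 = 36*0 - 67 = 0 - 67 = -67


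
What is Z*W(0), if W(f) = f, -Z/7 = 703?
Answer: 0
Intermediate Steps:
Z = -4921 (Z = -7*703 = -4921)
Z*W(0) = -4921*0 = 0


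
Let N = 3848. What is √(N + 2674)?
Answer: √6522 ≈ 80.759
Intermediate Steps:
√(N + 2674) = √(3848 + 2674) = √6522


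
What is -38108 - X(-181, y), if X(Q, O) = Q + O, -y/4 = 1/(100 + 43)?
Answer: -5423557/143 ≈ -37927.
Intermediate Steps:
y = -4/143 (y = -4/(100 + 43) = -4/143 ≈ -0.027972)
X(Q, O) = O + Q
-38108 - X(-181, y) = -38108 - (-4/143 - 181) = -38108 - 1*(-25887/143) = -38108 + 25887/143 = -5423557/143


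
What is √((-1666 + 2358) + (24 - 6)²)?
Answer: 2*√254 ≈ 31.875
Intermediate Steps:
√((-1666 + 2358) + (24 - 6)²) = √(692 + 18²) = √(692 + 324) = √1016 = 2*√254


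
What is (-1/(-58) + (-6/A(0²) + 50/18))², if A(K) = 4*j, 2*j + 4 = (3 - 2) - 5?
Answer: 43811161/4359744 ≈ 10.049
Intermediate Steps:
j = -4 (j = -2 + ((3 - 2) - 5)/2 = -2 + (1 - 5)/2 = -2 + (½)*(-4) = -2 - 2 = -4)
A(K) = -16 (A(K) = 4*(-4) = -16)
(-1/(-58) + (-6/A(0²) + 50/18))² = (-1/(-58) + (-6/(-16) + 50/18))² = (-1*(-1/58) + (-6*(-1/16) + 50*(1/18)))² = (1/58 + (3/8 + 25/9))² = (1/58 + 227/72)² = (6619/2088)² = 43811161/4359744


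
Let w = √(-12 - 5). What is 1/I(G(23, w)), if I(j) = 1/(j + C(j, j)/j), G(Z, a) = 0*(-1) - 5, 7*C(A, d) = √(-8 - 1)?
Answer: -5 - 3*I/35 ≈ -5.0 - 0.085714*I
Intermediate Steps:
w = I*√17 (w = √(-17) = I*√17 ≈ 4.1231*I)
C(A, d) = 3*I/7 (C(A, d) = √(-8 - 1)/7 = √(-9)/7 = (3*I)/7 = 3*I/7)
G(Z, a) = -5 (G(Z, a) = 0 - 5 = -5)
I(j) = 1/(j + 3*I/(7*j)) (I(j) = 1/(j + (3*I/7)/j) = 1/(j + 3*I/(7*j)))
1/I(G(23, w)) = 1/(7*(-5)/(3*I + 7*(-5)²)) = 1/(7*(-5)/(3*I + 7*25)) = 1/(7*(-5)/(3*I + 175)) = 1/(7*(-5)/(175 + 3*I)) = 1/(7*(-5)*((175 - 3*I)/30634)) = 1/(-6125/30634 + 105*I/30634) = 30634*(-6125/30634 - 105*I/30634)/1225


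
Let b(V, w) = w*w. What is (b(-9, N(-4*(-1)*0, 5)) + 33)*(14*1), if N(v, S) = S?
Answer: 812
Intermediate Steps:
b(V, w) = w²
(b(-9, N(-4*(-1)*0, 5)) + 33)*(14*1) = (5² + 33)*(14*1) = (25 + 33)*14 = 58*14 = 812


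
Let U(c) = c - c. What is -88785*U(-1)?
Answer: 0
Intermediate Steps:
U(c) = 0
-88785*U(-1) = -88785*0 = 0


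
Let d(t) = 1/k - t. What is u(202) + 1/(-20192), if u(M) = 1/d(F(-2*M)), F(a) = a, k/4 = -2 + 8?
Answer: 474911/195801824 ≈ 0.0024255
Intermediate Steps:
k = 24 (k = 4*(-2 + 8) = 4*6 = 24)
d(t) = 1/24 - t
u(M) = 1/(1/24 + 2*M) (u(M) = 1/(1/24 - (-2)*M) = 1/(1/24 + 2*M))
u(202) + 1/(-20192) = 24/(1 + 48*202) + 1/(-20192) = 24/(1 + 9696) - 1/20192 = 24/9697 - 1/20192 = 474911/195801824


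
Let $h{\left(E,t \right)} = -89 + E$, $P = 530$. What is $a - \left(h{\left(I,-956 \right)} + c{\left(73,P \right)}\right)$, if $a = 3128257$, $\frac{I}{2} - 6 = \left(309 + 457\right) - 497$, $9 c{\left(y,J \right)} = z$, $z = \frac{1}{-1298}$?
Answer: $\frac{36538912873}{11682} \approx 3.1278 \cdot 10^{6}$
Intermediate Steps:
$z = - \frac{1}{1298} \approx -0.00077042$
$c{\left(y,J \right)} = - \frac{1}{11682}$ ($c{\left(y,J \right)} = \frac{1}{9} \left(- \frac{1}{1298}\right) = - \frac{1}{11682}$)
$I = 550$ ($I = 12 + 2 \left(\left(309 + 457\right) - 497\right) = 12 + 2 \left(766 - 497\right) = 12 + 2 \cdot 269 = 12 + 538 = 550$)
$a - \left(h{\left(I,-956 \right)} + c{\left(73,P \right)}\right) = 3128257 - \left(\left(-89 + 550\right) - \frac{1}{11682}\right) = 3128257 - \left(461 - \frac{1}{11682}\right) = 3128257 - \frac{5385401}{11682} = \frac{36538912873}{11682}$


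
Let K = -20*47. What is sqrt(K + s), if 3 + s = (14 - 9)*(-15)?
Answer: I*sqrt(1018) ≈ 31.906*I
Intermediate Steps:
K = -940
s = -78 (s = -3 + (14 - 9)*(-15) = -3 + 5*(-15) = -3 - 75 = -78)
sqrt(K + s) = sqrt(-940 - 78) = sqrt(-1018) = I*sqrt(1018)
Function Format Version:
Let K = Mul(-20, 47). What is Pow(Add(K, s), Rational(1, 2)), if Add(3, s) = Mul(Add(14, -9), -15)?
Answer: Mul(I, Pow(1018, Rational(1, 2))) ≈ Mul(31.906, I)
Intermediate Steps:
K = -940
s = -78 (s = Add(-3, Mul(Add(14, -9), -15)) = Add(-3, Mul(5, -15)) = Add(-3, -75) = -78)
Pow(Add(K, s), Rational(1, 2)) = Pow(Add(-940, -78), Rational(1, 2)) = Pow(-1018, Rational(1, 2)) = Mul(I, Pow(1018, Rational(1, 2)))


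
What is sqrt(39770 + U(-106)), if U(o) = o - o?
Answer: sqrt(39770) ≈ 199.42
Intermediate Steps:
U(o) = 0
sqrt(39770 + U(-106)) = sqrt(39770 + 0) = sqrt(39770)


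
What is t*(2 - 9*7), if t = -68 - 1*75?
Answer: 8723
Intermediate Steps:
t = -143 (t = -68 - 75 = -143)
t*(2 - 9*7) = -143*(2 - 9*7) = -143*(2 - 63) = -143*(-61) = 8723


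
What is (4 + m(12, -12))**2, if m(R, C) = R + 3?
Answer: 361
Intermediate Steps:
m(R, C) = 3 + R
(4 + m(12, -12))**2 = (4 + (3 + 12))**2 = (4 + 15)**2 = 19**2 = 361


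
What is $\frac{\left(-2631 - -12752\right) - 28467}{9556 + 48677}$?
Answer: $- \frac{18346}{58233} \approx -0.31504$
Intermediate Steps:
$\frac{\left(-2631 - -12752\right) - 28467}{9556 + 48677} = \frac{\left(-2631 + 12752\right) - 28467}{58233} = \left(10121 - 28467\right) \frac{1}{58233} = \left(-18346\right) \frac{1}{58233} = - \frac{18346}{58233}$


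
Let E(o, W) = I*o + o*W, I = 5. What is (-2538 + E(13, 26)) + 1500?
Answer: -635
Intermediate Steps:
E(o, W) = 5*o + W*o (E(o, W) = 5*o + o*W = 5*o + W*o)
(-2538 + E(13, 26)) + 1500 = (-2538 + 13*(5 + 26)) + 1500 = (-2538 + 13*31) + 1500 = (-2538 + 403) + 1500 = -2135 + 1500 = -635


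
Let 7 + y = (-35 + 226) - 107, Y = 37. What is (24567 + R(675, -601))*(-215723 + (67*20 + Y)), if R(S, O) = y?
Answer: -5282342824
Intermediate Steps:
y = 77 (y = -7 + ((-35 + 226) - 107) = -7 + (191 - 107) = -7 + 84 = 77)
R(S, O) = 77
(24567 + R(675, -601))*(-215723 + (67*20 + Y)) = (24567 + 77)*(-215723 + (67*20 + 37)) = 24644*(-215723 + (1340 + 37)) = 24644*(-215723 + 1377) = 24644*(-214346) = -5282342824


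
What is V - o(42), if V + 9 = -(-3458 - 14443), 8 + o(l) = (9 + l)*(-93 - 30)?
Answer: 24173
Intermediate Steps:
o(l) = -1115 - 123*l (o(l) = -8 + (9 + l)*(-93 - 30) = -8 + (9 + l)*(-123) = -8 + (-1107 - 123*l) = -1115 - 123*l)
V = 17892 (V = -9 - (-3458 - 14443) = -9 - 1*(-17901) = -9 + 17901 = 17892)
V - o(42) = 17892 - (-1115 - 123*42) = 17892 - (-1115 - 5166) = 17892 - 1*(-6281) = 17892 + 6281 = 24173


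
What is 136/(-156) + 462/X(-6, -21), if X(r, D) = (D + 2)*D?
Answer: 212/741 ≈ 0.28610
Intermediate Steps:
X(r, D) = D*(2 + D) (X(r, D) = (2 + D)*D = D*(2 + D))
136/(-156) + 462/X(-6, -21) = 136/(-156) + 462/((-21*(2 - 21))) = 136*(-1/156) + 462/((-21*(-19))) = -34/39 + 462/399 = -34/39 + 462*(1/399) = -34/39 + 22/19 = 212/741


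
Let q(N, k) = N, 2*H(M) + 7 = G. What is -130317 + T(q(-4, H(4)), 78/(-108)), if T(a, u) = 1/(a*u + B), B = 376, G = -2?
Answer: -444380961/3410 ≈ -1.3032e+5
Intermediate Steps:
H(M) = -9/2 (H(M) = -7/2 + (½)*(-2) = -7/2 - 1 = -9/2)
T(a, u) = 1/(376 + a*u) (T(a, u) = 1/(a*u + 376) = 1/(376 + a*u))
-130317 + T(q(-4, H(4)), 78/(-108)) = -130317 + 1/(376 - 312/(-108)) = -130317 + 1/(376 - 312*(-1)/108) = -130317 + 1/(376 - 4*(-13/18)) = -130317 + 1/(376 + 26/9) = -130317 + 1/(3410/9) = -130317 + 9/3410 = -444380961/3410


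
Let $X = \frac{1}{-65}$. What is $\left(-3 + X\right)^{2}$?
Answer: $\frac{38416}{4225} \approx 9.0925$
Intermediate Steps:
$X = - \frac{1}{65} \approx -0.015385$
$\left(-3 + X\right)^{2} = \left(-3 - \frac{1}{65}\right)^{2} = \left(- \frac{196}{65}\right)^{2} = \frac{38416}{4225}$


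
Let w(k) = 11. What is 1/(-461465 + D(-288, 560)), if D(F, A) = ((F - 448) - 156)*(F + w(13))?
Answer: -1/214381 ≈ -4.6646e-6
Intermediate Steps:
D(F, A) = (-604 + F)*(11 + F) (D(F, A) = ((F - 448) - 156)*(F + 11) = ((-448 + F) - 156)*(11 + F) = (-604 + F)*(11 + F))
1/(-461465 + D(-288, 560)) = 1/(-461465 + (-6644 + (-288)² - 593*(-288))) = 1/(-461465 + (-6644 + 82944 + 170784)) = 1/(-461465 + 247084) = 1/(-214381) = -1/214381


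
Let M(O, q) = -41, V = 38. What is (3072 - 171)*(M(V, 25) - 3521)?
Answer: -10333362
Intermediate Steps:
(3072 - 171)*(M(V, 25) - 3521) = (3072 - 171)*(-41 - 3521) = 2901*(-3562) = -10333362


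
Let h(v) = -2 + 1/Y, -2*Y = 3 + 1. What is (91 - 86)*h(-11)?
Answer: -25/2 ≈ -12.500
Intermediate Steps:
Y = -2 (Y = -(3 + 1)/2 = -½*4 = -2)
h(v) = -5/2 (h(v) = -2 + 1/(-2) = -2 - ½ = -5/2)
(91 - 86)*h(-11) = (91 - 86)*(-5/2) = 5*(-5/2) = -25/2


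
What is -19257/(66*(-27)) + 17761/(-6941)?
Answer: 3091295/374814 ≈ 8.2475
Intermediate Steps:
-19257/(66*(-27)) + 17761/(-6941) = -19257/(-1782) + 17761*(-1/6941) = -19257*(-1/1782) - 17761/6941 = 6419/594 - 17761/6941 = 3091295/374814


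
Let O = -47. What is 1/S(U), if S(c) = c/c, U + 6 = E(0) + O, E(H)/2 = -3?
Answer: 1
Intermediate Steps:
E(H) = -6 (E(H) = 2*(-3) = -6)
U = -59 (U = -6 + (-6 - 47) = -6 - 53 = -59)
S(c) = 1
1/S(U) = 1/1 = 1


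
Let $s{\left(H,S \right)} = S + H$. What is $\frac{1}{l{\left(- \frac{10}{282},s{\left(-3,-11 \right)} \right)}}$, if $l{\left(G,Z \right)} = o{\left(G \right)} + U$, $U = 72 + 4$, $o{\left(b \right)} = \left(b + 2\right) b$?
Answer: $\frac{19881}{1509571} \approx 0.01317$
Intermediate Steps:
$s{\left(H,S \right)} = H + S$
$o{\left(b \right)} = b \left(2 + b\right)$ ($o{\left(b \right)} = \left(2 + b\right) b = b \left(2 + b\right)$)
$U = 76$
$l{\left(G,Z \right)} = 76 + G \left(2 + G\right)$ ($l{\left(G,Z \right)} = G \left(2 + G\right) + 76 = 76 + G \left(2 + G\right)$)
$\frac{1}{l{\left(- \frac{10}{282},s{\left(-3,-11 \right)} \right)}} = \frac{1}{76 + - \frac{10}{282} \left(2 - \frac{10}{282}\right)} = \frac{1}{76 + \left(-10\right) \frac{1}{282} \left(2 - \frac{5}{141}\right)} = \frac{1}{76 - \frac{5 \left(2 - \frac{5}{141}\right)}{141}} = \frac{1}{76 - \frac{1385}{19881}} = \frac{1}{\frac{1509571}{19881}} = \frac{19881}{1509571}$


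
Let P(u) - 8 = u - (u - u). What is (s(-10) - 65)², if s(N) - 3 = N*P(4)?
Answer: 33124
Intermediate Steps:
P(u) = 8 + u (P(u) = 8 + (u - (u - u)) = 8 + (u - 1*0) = 8 + (u + 0) = 8 + u)
s(N) = 3 + 12*N (s(N) = 3 + N*(8 + 4) = 3 + N*12 = 3 + 12*N)
(s(-10) - 65)² = ((3 + 12*(-10)) - 65)² = ((3 - 120) - 65)² = (-117 - 65)² = (-182)² = 33124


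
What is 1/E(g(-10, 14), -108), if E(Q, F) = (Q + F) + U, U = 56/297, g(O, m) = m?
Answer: -297/27862 ≈ -0.010660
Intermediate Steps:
U = 56/297 (U = 56*(1/297) = 56/297 ≈ 0.18855)
E(Q, F) = 56/297 + F + Q (E(Q, F) = (Q + F) + 56/297 = (F + Q) + 56/297 = 56/297 + F + Q)
1/E(g(-10, 14), -108) = 1/(56/297 - 108 + 14) = 1/(-27862/297) = -297/27862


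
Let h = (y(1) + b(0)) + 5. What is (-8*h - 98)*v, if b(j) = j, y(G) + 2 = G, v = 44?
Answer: -5720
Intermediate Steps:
y(G) = -2 + G
h = 4 (h = ((-2 + 1) + 0) + 5 = (-1 + 0) + 5 = -1 + 5 = 4)
(-8*h - 98)*v = (-8*4 - 98)*44 = (-32 - 98)*44 = -130*44 = -5720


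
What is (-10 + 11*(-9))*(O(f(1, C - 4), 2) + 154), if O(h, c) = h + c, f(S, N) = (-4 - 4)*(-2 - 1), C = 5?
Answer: -19620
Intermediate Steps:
f(S, N) = 24 (f(S, N) = -8*(-3) = 24)
O(h, c) = c + h
(-10 + 11*(-9))*(O(f(1, C - 4), 2) + 154) = (-10 + 11*(-9))*((2 + 24) + 154) = (-10 - 99)*(26 + 154) = -109*180 = -19620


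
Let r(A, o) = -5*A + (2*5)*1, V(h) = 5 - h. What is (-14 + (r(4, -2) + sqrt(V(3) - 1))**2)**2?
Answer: 4489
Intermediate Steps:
r(A, o) = 10 - 5*A (r(A, o) = -5*A + 10*1 = -5*A + 10 = 10 - 5*A)
(-14 + (r(4, -2) + sqrt(V(3) - 1))**2)**2 = (-14 + ((10 - 5*4) + sqrt((5 - 1*3) - 1))**2)**2 = (-14 + ((10 - 20) + sqrt((5 - 3) - 1))**2)**2 = (-14 + (-10 + sqrt(2 - 1))**2)**2 = (-14 + (-10 + sqrt(1))**2)**2 = (-14 + (-10 + 1)**2)**2 = (-14 + (-9)**2)**2 = (-14 + 81)**2 = 67**2 = 4489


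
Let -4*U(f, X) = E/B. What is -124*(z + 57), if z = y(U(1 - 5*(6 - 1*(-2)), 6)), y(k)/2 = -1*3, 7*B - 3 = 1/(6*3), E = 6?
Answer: -6324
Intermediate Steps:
B = 55/126 (B = 3/7 + 1/(7*((6*3))) = 3/7 + (⅐)/18 = 3/7 + (⅐)*(1/18) = 3/7 + 1/126 = 55/126 ≈ 0.43651)
U(f, X) = -189/55 (U(f, X) = -3/(2*55/126) = -3*126/(2*55) = -¼*756/55 = -189/55)
y(k) = -6 (y(k) = 2*(-1*3) = 2*(-3) = -6)
z = -6
-124*(z + 57) = -124*(-6 + 57) = -124*51 = -6324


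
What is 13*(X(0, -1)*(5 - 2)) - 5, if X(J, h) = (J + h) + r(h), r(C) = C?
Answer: -83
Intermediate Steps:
X(J, h) = J + 2*h (X(J, h) = (J + h) + h = J + 2*h)
13*(X(0, -1)*(5 - 2)) - 5 = 13*((0 + 2*(-1))*(5 - 2)) - 5 = 13*((0 - 2)*3) - 5 = 13*(-2*3) - 5 = 13*(-6) - 5 = -78 - 5 = -83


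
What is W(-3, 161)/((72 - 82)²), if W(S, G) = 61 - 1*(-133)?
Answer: 97/50 ≈ 1.9400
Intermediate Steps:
W(S, G) = 194 (W(S, G) = 61 + 133 = 194)
W(-3, 161)/((72 - 82)²) = 194/((72 - 82)²) = 194/((-10)²) = 194/100 = 194*(1/100) = 97/50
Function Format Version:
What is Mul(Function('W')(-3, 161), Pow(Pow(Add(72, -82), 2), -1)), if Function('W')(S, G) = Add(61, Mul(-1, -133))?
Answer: Rational(97, 50) ≈ 1.9400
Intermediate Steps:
Function('W')(S, G) = 194 (Function('W')(S, G) = Add(61, 133) = 194)
Mul(Function('W')(-3, 161), Pow(Pow(Add(72, -82), 2), -1)) = Mul(194, Pow(Pow(Add(72, -82), 2), -1)) = Mul(194, Pow(Pow(-10, 2), -1)) = Mul(194, Pow(100, -1)) = Mul(194, Rational(1, 100)) = Rational(97, 50)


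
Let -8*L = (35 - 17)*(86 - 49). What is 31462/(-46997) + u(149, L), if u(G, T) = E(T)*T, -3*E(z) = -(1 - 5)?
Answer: 5185205/46997 ≈ 110.33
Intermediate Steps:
E(z) = -4/3 (E(z) = -(-1)*(1 - 5)/3 = -(-1)*(-4)/3 = -⅓*4 = -4/3)
L = -333/4 (L = -(35 - 17)*(86 - 49)/8 = -9*37/4 = -⅛*666 = -333/4 ≈ -83.250)
u(G, T) = -4*T/3
31462/(-46997) + u(149, L) = 31462/(-46997) - 4/3*(-333/4) = 31462*(-1/46997) + 111 = -31462/46997 + 111 = 5185205/46997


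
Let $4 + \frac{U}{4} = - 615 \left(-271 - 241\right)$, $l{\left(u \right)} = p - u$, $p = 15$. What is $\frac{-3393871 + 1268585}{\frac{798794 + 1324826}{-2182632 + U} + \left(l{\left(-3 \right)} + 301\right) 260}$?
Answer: $- \frac{490477753652}{19140528175} \approx -25.625$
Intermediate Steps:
$l{\left(u \right)} = 15 - u$
$U = 1259504$ ($U = -16 + 4 \left(- 615 \left(-271 - 241\right)\right) = -16 + 4 \left(\left(-615\right) \left(-512\right)\right) = -16 + 4 \cdot 314880 = -16 + 1259520 = 1259504$)
$\frac{-3393871 + 1268585}{\frac{798794 + 1324826}{-2182632 + U} + \left(l{\left(-3 \right)} + 301\right) 260} = \frac{-3393871 + 1268585}{\frac{798794 + 1324826}{-2182632 + 1259504} + \left(\left(15 - -3\right) + 301\right) 260} = - \frac{2125286}{\frac{2123620}{-923128} + \left(\left(15 + 3\right) + 301\right) 260} = - \frac{2125286}{2123620 \left(- \frac{1}{923128}\right) + \left(18 + 301\right) 260} = - \frac{2125286}{- \frac{530905}{230782} + 319 \cdot 260} = - \frac{2125286}{- \frac{530905}{230782} + 82940} = - \frac{2125286}{\frac{19140528175}{230782}} = \left(-2125286\right) \frac{230782}{19140528175} = - \frac{490477753652}{19140528175}$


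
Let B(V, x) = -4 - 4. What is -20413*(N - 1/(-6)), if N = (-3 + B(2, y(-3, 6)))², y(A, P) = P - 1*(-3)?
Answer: -14840251/6 ≈ -2.4734e+6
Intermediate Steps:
y(A, P) = 3 + P (y(A, P) = P + 3 = 3 + P)
B(V, x) = -8
N = 121 (N = (-3 - 8)² = (-11)² = 121)
-20413*(N - 1/(-6)) = -20413*(121 - 1/(-6)) = -20413*(121 - 1*(-⅙)) = -20413*(121 + ⅙) = -20413*727/6 = -14840251/6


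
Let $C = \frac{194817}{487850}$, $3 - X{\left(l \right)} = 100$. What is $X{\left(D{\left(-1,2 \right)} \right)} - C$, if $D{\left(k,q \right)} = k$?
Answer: $- \frac{47516267}{487850} \approx -97.399$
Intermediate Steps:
$X{\left(l \right)} = -97$ ($X{\left(l \right)} = 3 - 100 = -97$)
$C = \frac{194817}{487850}$ ($C = 194817 \cdot \frac{1}{487850} = \frac{194817}{487850} \approx 0.39934$)
$X{\left(D{\left(-1,2 \right)} \right)} - C = -97 - \frac{194817}{487850} = - \frac{47516267}{487850}$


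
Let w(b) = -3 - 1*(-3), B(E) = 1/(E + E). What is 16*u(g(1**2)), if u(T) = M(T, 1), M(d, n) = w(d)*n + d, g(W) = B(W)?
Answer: 8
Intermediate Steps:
B(E) = 1/(2*E)
g(W) = 1/(2*W)
w(b) = 0 (w(b) = -3 + 3 = 0)
M(d, n) = d (M(d, n) = 0*n + d = 0 + d = d)
u(T) = T
16*u(g(1**2)) = 16*(1/(2*(1**2))) = 16*((1/2)/1) = 16*((1/2)*1) = 16*(1/2) = 8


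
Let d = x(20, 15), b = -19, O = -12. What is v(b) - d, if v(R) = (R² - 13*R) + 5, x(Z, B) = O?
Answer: 625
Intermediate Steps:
x(Z, B) = -12
v(R) = 5 + R² - 13*R
d = -12
v(b) - d = (5 + (-19)² - 13*(-19)) - 1*(-12) = (5 + 361 + 247) + 12 = 613 + 12 = 625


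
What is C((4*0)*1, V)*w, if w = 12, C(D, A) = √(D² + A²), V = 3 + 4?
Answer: 84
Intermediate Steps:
V = 7
C(D, A) = √(A² + D²)
C((4*0)*1, V)*w = √(7² + ((4*0)*1)²)*12 = √(49 + (0*1)²)*12 = √(49 + 0²)*12 = √(49 + 0)*12 = √49*12 = 7*12 = 84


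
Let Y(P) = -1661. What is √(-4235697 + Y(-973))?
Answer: I*√4237358 ≈ 2058.5*I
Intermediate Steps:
√(-4235697 + Y(-973)) = √(-4235697 - 1661) = √(-4237358) = I*√4237358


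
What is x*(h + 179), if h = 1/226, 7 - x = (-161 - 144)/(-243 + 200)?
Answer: -80910/4859 ≈ -16.652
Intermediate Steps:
x = -4/43 (x = 7 - (-161 - 144)/(-243 + 200) = 7 - (-305)/(-43) = 7 - (-305)*(-1)/43 = 7 - 1*305/43 = 7 - 305/43 = -4/43 ≈ -0.093023)
h = 1/226 ≈ 0.0044248
x*(h + 179) = -4*(1/226 + 179)/43 = -4/43*40455/226 = -80910/4859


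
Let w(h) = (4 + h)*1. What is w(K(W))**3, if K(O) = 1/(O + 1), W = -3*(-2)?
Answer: 24389/343 ≈ 71.105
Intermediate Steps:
W = 6
K(O) = 1/(1 + O)
w(h) = 4 + h
w(K(W))**3 = (4 + 1/(1 + 6))**3 = (4 + 1/7)**3 = (29/7)**3 = 24389/343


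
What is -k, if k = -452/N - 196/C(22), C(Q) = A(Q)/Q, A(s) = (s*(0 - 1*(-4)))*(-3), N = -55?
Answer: -4051/165 ≈ -24.552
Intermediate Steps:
A(s) = -12*s (A(s) = (s*(0 + 4))*(-3) = (s*4)*(-3) = (4*s)*(-3) = -12*s)
C(Q) = -12 (C(Q) = (-12*Q)/Q = -12)
k = 4051/165 (k = -452/(-55) - 196/(-12) = -452*(-1/55) - 196*(-1/12) = 452/55 + 49/3 = 4051/165 ≈ 24.552)
-k = -1*4051/165 = -4051/165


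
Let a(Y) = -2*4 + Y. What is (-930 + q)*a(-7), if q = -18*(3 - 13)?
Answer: 11250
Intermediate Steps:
a(Y) = -8 + Y
q = 180 (q = -18*(-10) = 180)
(-930 + q)*a(-7) = (-930 + 180)*(-8 - 7) = -750*(-15) = 11250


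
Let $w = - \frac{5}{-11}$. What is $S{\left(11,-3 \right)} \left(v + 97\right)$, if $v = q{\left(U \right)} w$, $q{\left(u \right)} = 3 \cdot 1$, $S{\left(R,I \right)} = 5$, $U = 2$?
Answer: $\frac{5410}{11} \approx 491.82$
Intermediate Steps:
$q{\left(u \right)} = 3$
$w = \frac{5}{11}$ ($w = \left(-5\right) \left(- \frac{1}{11}\right) = \frac{5}{11} \approx 0.45455$)
$v = \frac{15}{11}$ ($v = 3 \cdot \frac{5}{11} = \frac{15}{11} \approx 1.3636$)
$S{\left(11,-3 \right)} \left(v + 97\right) = 5 \left(\frac{15}{11} + 97\right) = 5 \cdot \frac{1082}{11} = \frac{5410}{11}$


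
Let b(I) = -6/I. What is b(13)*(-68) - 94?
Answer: -814/13 ≈ -62.615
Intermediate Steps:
b(13)*(-68) - 94 = -6/13*(-68) - 94 = 408/13 - 94 = -814/13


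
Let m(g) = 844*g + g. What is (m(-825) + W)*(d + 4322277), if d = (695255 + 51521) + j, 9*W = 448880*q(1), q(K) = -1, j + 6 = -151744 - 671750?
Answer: -28542874046765/9 ≈ -3.1714e+12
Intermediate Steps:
j = -823500 (j = -6 + (-151744 - 671750) = -6 - 823494 = -823500)
m(g) = 845*g
W = -448880/9 (W = (448880*(-1))/9 = (1/9)*(-448880) = -448880/9 ≈ -49876.)
d = -76724 (d = (695255 + 51521) - 823500 = 746776 - 823500 = -76724)
(m(-825) + W)*(d + 4322277) = (845*(-825) - 448880/9)*(-76724 + 4322277) = (-697125 - 448880/9)*4245553 = -6723005/9*4245553 = -28542874046765/9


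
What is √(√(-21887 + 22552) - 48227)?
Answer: √(-48227 + √665) ≈ 219.55*I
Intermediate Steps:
√(√(-21887 + 22552) - 48227) = √(√665 - 48227) = √(-48227 + √665)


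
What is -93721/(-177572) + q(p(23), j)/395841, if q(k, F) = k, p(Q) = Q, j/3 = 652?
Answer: 37102698517/70290278052 ≈ 0.52785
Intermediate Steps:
j = 1956 (j = 3*652 = 1956)
-93721/(-177572) + q(p(23), j)/395841 = -93721/(-177572) + 23/395841 = -93721*(-1/177572) + 23*(1/395841) = 93721/177572 + 23/395841 = 37102698517/70290278052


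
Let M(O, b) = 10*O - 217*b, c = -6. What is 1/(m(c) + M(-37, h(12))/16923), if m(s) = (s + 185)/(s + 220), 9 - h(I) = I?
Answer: 3621522/3089351 ≈ 1.1723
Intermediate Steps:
h(I) = 9 - I
M(O, b) = -217*b + 10*O
m(s) = (185 + s)/(220 + s)
1/(m(c) + M(-37, h(12))/16923) = 1/((185 - 6)/(220 - 6) + (-217*(9 - 1*12) + 10*(-37))/16923) = 1/(179/214 + (-217*(9 - 12) - 370)*(1/16923)) = 1/((1/214)*179 + (-217*(-3) - 370)*(1/16923)) = 1/(179/214 + (651 - 370)*(1/16923)) = 1/(179/214 + 281*(1/16923)) = 1/(179/214 + 281/16923) = 1/(3089351/3621522) = 3621522/3089351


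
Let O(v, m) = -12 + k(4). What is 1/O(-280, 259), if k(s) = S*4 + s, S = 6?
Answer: 1/16 ≈ 0.062500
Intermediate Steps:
k(s) = 24 + s (k(s) = 6*4 + s = 24 + s)
O(v, m) = 16 (O(v, m) = -12 + (24 + 4) = -12 + 28 = 16)
1/O(-280, 259) = 1/16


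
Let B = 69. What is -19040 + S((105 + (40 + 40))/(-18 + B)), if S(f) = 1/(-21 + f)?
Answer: -16869491/886 ≈ -19040.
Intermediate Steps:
-19040 + S((105 + (40 + 40))/(-18 + B)) = -19040 + 1/(-21 + (105 + (40 + 40))/(-18 + 69)) = -19040 + 1/(-21 + (105 + 80)/51) = -19040 + 1/(-21 + 185*(1/51)) = -19040 + 1/(-21 + 185/51) = -19040 + 1/(-886/51) = -19040 - 51/886 = -16869491/886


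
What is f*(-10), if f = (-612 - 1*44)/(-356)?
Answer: -1640/89 ≈ -18.427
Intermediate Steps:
f = 164/89 (f = (-612 - 44)*(-1/356) = -656*(-1/356) = 164/89 ≈ 1.8427)
f*(-10) = (164/89)*(-10) = -1640/89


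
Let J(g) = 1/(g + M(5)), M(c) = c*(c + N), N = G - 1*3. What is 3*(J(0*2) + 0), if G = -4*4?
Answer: -3/70 ≈ -0.042857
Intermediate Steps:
G = -16
N = -19 (N = -16 - 1*3 = -16 - 3 = -19)
M(c) = c*(-19 + c) (M(c) = c*(c - 19) = c*(-19 + c))
J(g) = 1/(-70 + g) (J(g) = 1/(g + 5*(-19 + 5)) = 1/(g + 5*(-14)) = 1/(g - 70) = 1/(-70 + g))
3*(J(0*2) + 0) = 3*(1/(-70 + 0*2) + 0) = 3*(1/(-70 + 0) + 0) = 3*(1/(-70) + 0) = 3*(-1/70 + 0) = 3*(-1/70) = -3/70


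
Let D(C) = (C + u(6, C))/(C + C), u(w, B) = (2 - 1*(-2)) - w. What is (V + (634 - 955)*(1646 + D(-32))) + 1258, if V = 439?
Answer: -16858865/32 ≈ -5.2684e+5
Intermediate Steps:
u(w, B) = 4 - w (u(w, B) = (2 + 2) - w = 4 - w)
D(C) = (-2 + C)/(2*C) (D(C) = (C + (4 - 1*6))/(C + C) = (C + (4 - 6))/((2*C)) = (C - 2)*(1/(2*C)) = (-2 + C)*(1/(2*C)) = (-2 + C)/(2*C))
(V + (634 - 955)*(1646 + D(-32))) + 1258 = (439 + (634 - 955)*(1646 + (1/2)*(-2 - 32)/(-32))) + 1258 = (439 - 321*(1646 + (1/2)*(-1/32)*(-34))) + 1258 = (439 - 321*(1646 + 17/32)) + 1258 = (439 - 321*52689/32) + 1258 = (439 - 16913169/32) + 1258 = -16899121/32 + 1258 = -16858865/32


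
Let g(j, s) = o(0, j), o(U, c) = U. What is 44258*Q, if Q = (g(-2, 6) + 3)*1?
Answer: 132774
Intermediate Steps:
g(j, s) = 0
Q = 3 (Q = (0 + 3)*1 = 3*1 = 3)
44258*Q = 44258*3 = 132774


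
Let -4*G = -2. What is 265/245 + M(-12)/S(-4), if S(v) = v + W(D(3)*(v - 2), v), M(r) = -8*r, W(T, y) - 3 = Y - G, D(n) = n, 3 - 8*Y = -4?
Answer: -37367/245 ≈ -152.52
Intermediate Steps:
Y = 7/8 (Y = 3/8 - ⅛*(-4) = 3/8 + ½ = 7/8 ≈ 0.87500)
G = ½ (G = -¼*(-2) = ½ ≈ 0.50000)
W(T, y) = 27/8 (W(T, y) = 3 + (7/8 - 1*½) = 3 + (7/8 - ½) = 3 + 3/8 = 27/8)
S(v) = 27/8 + v (S(v) = v + 27/8 = 27/8 + v)
265/245 + M(-12)/S(-4) = 265/245 + (-8*(-12))/(27/8 - 4) = 265*(1/245) + 96/(-5/8) = 53/49 + 96*(-8/5) = 53/49 - 768/5 = -37367/245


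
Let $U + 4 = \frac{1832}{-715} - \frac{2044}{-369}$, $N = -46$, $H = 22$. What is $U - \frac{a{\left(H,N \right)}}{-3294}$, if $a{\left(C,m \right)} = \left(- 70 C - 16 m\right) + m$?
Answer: $- \frac{61848379}{48281805} \approx -1.281$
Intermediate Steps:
$a{\left(C,m \right)} = - 70 C - 15 m$
$U = - \frac{269888}{263835}$ ($U = -4 + \left(\frac{1832}{-715} - \frac{2044}{-369}\right) = -4 + \left(1832 \left(- \frac{1}{715}\right) - - \frac{2044}{369}\right) = -4 + \left(- \frac{1832}{715} + \frac{2044}{369}\right) = -4 + \frac{785452}{263835} = - \frac{269888}{263835} \approx -1.0229$)
$U - \frac{a{\left(H,N \right)}}{-3294} = - \frac{269888}{263835} - \frac{\left(-70\right) 22 - -690}{-3294} = - \frac{269888}{263835} - \left(-1540 + 690\right) \left(- \frac{1}{3294}\right) = - \frac{269888}{263835} - \left(-850\right) \left(- \frac{1}{3294}\right) = - \frac{269888}{263835} - \frac{425}{1647} = - \frac{61848379}{48281805}$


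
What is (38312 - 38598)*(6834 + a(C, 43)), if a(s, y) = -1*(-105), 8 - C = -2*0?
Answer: -1984554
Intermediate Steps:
C = 8 (C = 8 - (-2)*0 = 8 - 1*0 = 8 + 0 = 8)
a(s, y) = 105
(38312 - 38598)*(6834 + a(C, 43)) = (38312 - 38598)*(6834 + 105) = -286*6939 = -1984554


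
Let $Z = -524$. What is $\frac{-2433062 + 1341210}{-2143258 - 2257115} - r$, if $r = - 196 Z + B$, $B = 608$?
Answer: $- \frac{454610243524}{4400373} \approx -1.0331 \cdot 10^{5}$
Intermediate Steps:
$r = 103312$ ($r = \left(-196\right) \left(-524\right) + 608 = 102704 + 608 = 103312$)
$\frac{-2433062 + 1341210}{-2143258 - 2257115} - r = \frac{-2433062 + 1341210}{-2143258 - 2257115} - 103312 = - \frac{1091852}{-4400373} - 103312 = \left(-1091852\right) \left(- \frac{1}{4400373}\right) - 103312 = \frac{1091852}{4400373} - 103312 = - \frac{454610243524}{4400373}$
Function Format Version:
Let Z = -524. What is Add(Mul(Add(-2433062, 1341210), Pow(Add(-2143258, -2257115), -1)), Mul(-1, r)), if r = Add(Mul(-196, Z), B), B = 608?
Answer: Rational(-454610243524, 4400373) ≈ -1.0331e+5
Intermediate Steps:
r = 103312 (r = Add(Mul(-196, -524), 608) = Add(102704, 608) = 103312)
Add(Mul(Add(-2433062, 1341210), Pow(Add(-2143258, -2257115), -1)), Mul(-1, r)) = Add(Mul(Add(-2433062, 1341210), Pow(Add(-2143258, -2257115), -1)), Mul(-1, 103312)) = Add(Mul(-1091852, Pow(-4400373, -1)), -103312) = Add(Mul(-1091852, Rational(-1, 4400373)), -103312) = Add(Rational(1091852, 4400373), -103312) = Rational(-454610243524, 4400373)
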